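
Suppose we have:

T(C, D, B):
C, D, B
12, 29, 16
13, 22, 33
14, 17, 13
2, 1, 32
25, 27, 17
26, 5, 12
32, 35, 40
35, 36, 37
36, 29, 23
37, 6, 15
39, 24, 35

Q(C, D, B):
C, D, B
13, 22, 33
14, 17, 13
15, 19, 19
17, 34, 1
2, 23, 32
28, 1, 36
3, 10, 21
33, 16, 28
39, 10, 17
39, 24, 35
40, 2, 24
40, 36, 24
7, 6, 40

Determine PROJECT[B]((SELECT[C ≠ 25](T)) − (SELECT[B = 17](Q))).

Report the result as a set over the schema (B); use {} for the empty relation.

Selection C ≠ 25: {(12, 29, 16), (13, 22, 33), (14, 17, 13), (2, 1, 32), (26, 5, 12), (32, 35, 40), (35, 36, 37), (36, 29, 23), (37, 6, 15), (39, 24, 35)}
Selection B = 17: {(39, 10, 17)}
Taking the difference: {(12, 29, 16), (13, 22, 33), (14, 17, 13), (2, 1, 32), (26, 5, 12), (32, 35, 40), (35, 36, 37), (36, 29, 23), (37, 6, 15), (39, 24, 35)}
Projecting to B: {12, 13, 15, 16, 23, 32, 33, 35, 37, 40}

{12, 13, 15, 16, 23, 32, 33, 35, 37, 40}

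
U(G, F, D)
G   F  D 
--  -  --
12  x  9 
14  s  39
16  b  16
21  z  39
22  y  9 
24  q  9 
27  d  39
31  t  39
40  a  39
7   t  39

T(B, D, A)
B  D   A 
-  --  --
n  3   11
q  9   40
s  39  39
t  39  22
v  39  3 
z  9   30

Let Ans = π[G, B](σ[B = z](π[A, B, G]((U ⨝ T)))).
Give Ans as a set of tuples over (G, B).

{(12, z), (22, z), (24, z)}

U ⋈ T (natural join on D): {(12, x, 9, q, 40), (12, x, 9, z, 30), (14, s, 39, s, 39), (14, s, 39, t, 22), (14, s, 39, v, 3), (21, z, 39, s, 39), (21, z, 39, t, 22), (21, z, 39, v, 3), (22, y, 9, q, 40), (22, y, 9, z, 30), (24, q, 9, q, 40), (24, q, 9, z, 30), (27, d, 39, s, 39), (27, d, 39, t, 22), (27, d, 39, v, 3), (31, t, 39, s, 39), (31, t, 39, t, 22), (31, t, 39, v, 3), (40, a, 39, s, 39), (40, a, 39, t, 22), (40, a, 39, v, 3), (7, t, 39, s, 39), (7, t, 39, t, 22), (7, t, 39, v, 3)}
Projecting to A, B, G: {(22, t, 14), (22, t, 21), (22, t, 27), (22, t, 31), (22, t, 40), (22, t, 7), (3, v, 14), (3, v, 21), (3, v, 27), (3, v, 31), (3, v, 40), (3, v, 7), (30, z, 12), (30, z, 22), (30, z, 24), (39, s, 14), (39, s, 21), (39, s, 27), (39, s, 31), (39, s, 40), (39, s, 7), (40, q, 12), (40, q, 22), (40, q, 24)}
Selection B = z: {(30, z, 12), (30, z, 22), (30, z, 24)}
Projecting to G, B: {(12, z), (22, z), (24, z)}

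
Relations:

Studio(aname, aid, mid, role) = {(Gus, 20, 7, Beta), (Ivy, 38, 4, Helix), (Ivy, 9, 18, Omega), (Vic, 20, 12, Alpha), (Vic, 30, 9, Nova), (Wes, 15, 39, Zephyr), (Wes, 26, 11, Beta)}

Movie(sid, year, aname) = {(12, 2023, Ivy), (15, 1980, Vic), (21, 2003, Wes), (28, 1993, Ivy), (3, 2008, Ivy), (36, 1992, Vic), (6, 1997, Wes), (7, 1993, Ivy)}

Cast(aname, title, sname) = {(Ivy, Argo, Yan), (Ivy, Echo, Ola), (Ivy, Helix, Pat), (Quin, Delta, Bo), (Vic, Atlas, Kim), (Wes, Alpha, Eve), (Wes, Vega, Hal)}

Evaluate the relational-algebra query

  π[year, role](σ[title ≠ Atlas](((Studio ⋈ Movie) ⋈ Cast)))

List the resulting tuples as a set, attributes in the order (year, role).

{(1993, Helix), (1993, Omega), (1997, Beta), (1997, Zephyr), (2003, Beta), (2003, Zephyr), (2008, Helix), (2008, Omega), (2023, Helix), (2023, Omega)}

Joining Studio and Movie on aname yields {(Ivy, 38, 4, Helix, 12, 2023), (Ivy, 38, 4, Helix, 28, 1993), (Ivy, 38, 4, Helix, 3, 2008), (Ivy, 38, 4, Helix, 7, 1993), (Ivy, 9, 18, Omega, 12, 2023), (Ivy, 9, 18, Omega, 28, 1993), (Ivy, 9, 18, Omega, 3, 2008), (Ivy, 9, 18, Omega, 7, 1993), (Vic, 20, 12, Alpha, 15, 1980), (Vic, 20, 12, Alpha, 36, 1992), (Vic, 30, 9, Nova, 15, 1980), (Vic, 30, 9, Nova, 36, 1992), (Wes, 15, 39, Zephyr, 21, 2003), (Wes, 15, 39, Zephyr, 6, 1997), (Wes, 26, 11, Beta, 21, 2003), (Wes, 26, 11, Beta, 6, 1997)}.
Joining (Studio ⋈ Movie) and Cast on aname yields {(Ivy, 38, 4, Helix, 12, 2023, Argo, Yan), (Ivy, 38, 4, Helix, 12, 2023, Echo, Ola), (Ivy, 38, 4, Helix, 12, 2023, Helix, Pat), (Ivy, 38, 4, Helix, 28, 1993, Argo, Yan), (Ivy, 38, 4, Helix, 28, 1993, Echo, Ola), (Ivy, 38, 4, Helix, 28, 1993, Helix, Pat), (Ivy, 38, 4, Helix, 3, 2008, Argo, Yan), (Ivy, 38, 4, Helix, 3, 2008, Echo, Ola), (Ivy, 38, 4, Helix, 3, 2008, Helix, Pat), (Ivy, 38, 4, Helix, 7, 1993, Argo, Yan), (Ivy, 38, 4, Helix, 7, 1993, Echo, Ola), (Ivy, 38, 4, Helix, 7, 1993, Helix, Pat), (Ivy, 9, 18, Omega, 12, 2023, Argo, Yan), (Ivy, 9, 18, Omega, 12, 2023, Echo, Ola), (Ivy, 9, 18, Omega, 12, 2023, Helix, Pat), (Ivy, 9, 18, Omega, 28, 1993, Argo, Yan), (Ivy, 9, 18, Omega, 28, 1993, Echo, Ola), (Ivy, 9, 18, Omega, 28, 1993, Helix, Pat), (Ivy, 9, 18, Omega, 3, 2008, Argo, Yan), (Ivy, 9, 18, Omega, 3, 2008, Echo, Ola), (Ivy, 9, 18, Omega, 3, 2008, Helix, Pat), (Ivy, 9, 18, Omega, 7, 1993, Argo, Yan), (Ivy, 9, 18, Omega, 7, 1993, Echo, Ola), (Ivy, 9, 18, Omega, 7, 1993, Helix, Pat), (Vic, 20, 12, Alpha, 15, 1980, Atlas, Kim), (Vic, 20, 12, Alpha, 36, 1992, Atlas, Kim), (Vic, 30, 9, Nova, 15, 1980, Atlas, Kim), (Vic, 30, 9, Nova, 36, 1992, Atlas, Kim), (Wes, 15, 39, Zephyr, 21, 2003, Alpha, Eve), (Wes, 15, 39, Zephyr, 21, 2003, Vega, Hal), (Wes, 15, 39, Zephyr, 6, 1997, Alpha, Eve), (Wes, 15, 39, Zephyr, 6, 1997, Vega, Hal), (Wes, 26, 11, Beta, 21, 2003, Alpha, Eve), (Wes, 26, 11, Beta, 21, 2003, Vega, Hal), (Wes, 26, 11, Beta, 6, 1997, Alpha, Eve), (Wes, 26, 11, Beta, 6, 1997, Vega, Hal)}.
σ[title ≠ Atlas]: keep tuples satisfying title ≠ Atlas → {(Ivy, 38, 4, Helix, 12, 2023, Argo, Yan), (Ivy, 38, 4, Helix, 12, 2023, Echo, Ola), (Ivy, 38, 4, Helix, 12, 2023, Helix, Pat), (Ivy, 38, 4, Helix, 28, 1993, Argo, Yan), (Ivy, 38, 4, Helix, 28, 1993, Echo, Ola), (Ivy, 38, 4, Helix, 28, 1993, Helix, Pat), (Ivy, 38, 4, Helix, 3, 2008, Argo, Yan), (Ivy, 38, 4, Helix, 3, 2008, Echo, Ola), (Ivy, 38, 4, Helix, 3, 2008, Helix, Pat), (Ivy, 38, 4, Helix, 7, 1993, Argo, Yan), (Ivy, 38, 4, Helix, 7, 1993, Echo, Ola), (Ivy, 38, 4, Helix, 7, 1993, Helix, Pat), (Ivy, 9, 18, Omega, 12, 2023, Argo, Yan), (Ivy, 9, 18, Omega, 12, 2023, Echo, Ola), (Ivy, 9, 18, Omega, 12, 2023, Helix, Pat), (Ivy, 9, 18, Omega, 28, 1993, Argo, Yan), (Ivy, 9, 18, Omega, 28, 1993, Echo, Ola), (Ivy, 9, 18, Omega, 28, 1993, Helix, Pat), (Ivy, 9, 18, Omega, 3, 2008, Argo, Yan), (Ivy, 9, 18, Omega, 3, 2008, Echo, Ola), (Ivy, 9, 18, Omega, 3, 2008, Helix, Pat), (Ivy, 9, 18, Omega, 7, 1993, Argo, Yan), (Ivy, 9, 18, Omega, 7, 1993, Echo, Ola), (Ivy, 9, 18, Omega, 7, 1993, Helix, Pat), (Wes, 15, 39, Zephyr, 21, 2003, Alpha, Eve), (Wes, 15, 39, Zephyr, 21, 2003, Vega, Hal), (Wes, 15, 39, Zephyr, 6, 1997, Alpha, Eve), (Wes, 15, 39, Zephyr, 6, 1997, Vega, Hal), (Wes, 26, 11, Beta, 21, 2003, Alpha, Eve), (Wes, 26, 11, Beta, 21, 2003, Vega, Hal), (Wes, 26, 11, Beta, 6, 1997, Alpha, Eve), (Wes, 26, 11, Beta, 6, 1997, Vega, Hal)}
Projecting to year, role (22 duplicate(s) eliminated): {(1993, Helix), (1993, Omega), (1997, Beta), (1997, Zephyr), (2003, Beta), (2003, Zephyr), (2008, Helix), (2008, Omega), (2023, Helix), (2023, Omega)}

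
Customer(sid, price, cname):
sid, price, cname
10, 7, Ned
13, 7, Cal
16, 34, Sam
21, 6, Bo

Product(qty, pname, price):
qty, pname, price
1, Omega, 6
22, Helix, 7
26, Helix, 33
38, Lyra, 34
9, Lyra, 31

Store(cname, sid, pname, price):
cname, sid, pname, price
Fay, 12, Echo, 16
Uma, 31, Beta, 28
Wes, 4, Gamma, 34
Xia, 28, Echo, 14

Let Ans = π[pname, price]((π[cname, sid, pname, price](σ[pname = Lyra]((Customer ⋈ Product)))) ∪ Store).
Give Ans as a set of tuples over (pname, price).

Natural join on price: {(10, 7, Ned, 22, Helix), (13, 7, Cal, 22, Helix), (16, 34, Sam, 38, Lyra), (21, 6, Bo, 1, Omega)}
σ[pname = Lyra]: keep tuples satisfying pname = Lyra → {(16, 34, Sam, 38, Lyra)}
Keep only column(s) cname, sid, pname, price: {(Sam, 16, Lyra, 34)}
Set union of the two operands is {(Fay, 12, Echo, 16), (Sam, 16, Lyra, 34), (Uma, 31, Beta, 28), (Wes, 4, Gamma, 34), (Xia, 28, Echo, 14)}.
Keep only column(s) pname, price: {(Beta, 28), (Echo, 14), (Echo, 16), (Gamma, 34), (Lyra, 34)}

{(Beta, 28), (Echo, 14), (Echo, 16), (Gamma, 34), (Lyra, 34)}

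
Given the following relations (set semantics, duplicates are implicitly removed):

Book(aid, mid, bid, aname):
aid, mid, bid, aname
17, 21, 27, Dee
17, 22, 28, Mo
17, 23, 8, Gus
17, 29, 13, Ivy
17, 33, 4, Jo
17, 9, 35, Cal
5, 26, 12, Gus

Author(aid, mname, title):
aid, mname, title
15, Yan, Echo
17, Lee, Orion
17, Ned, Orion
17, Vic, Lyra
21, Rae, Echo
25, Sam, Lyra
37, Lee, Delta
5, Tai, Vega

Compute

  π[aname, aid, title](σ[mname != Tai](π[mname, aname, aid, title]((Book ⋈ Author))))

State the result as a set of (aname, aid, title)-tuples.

Book ⋈ Author (natural join on aid): {(17, 21, 27, Dee, Lee, Orion), (17, 21, 27, Dee, Ned, Orion), (17, 21, 27, Dee, Vic, Lyra), (17, 22, 28, Mo, Lee, Orion), (17, 22, 28, Mo, Ned, Orion), (17, 22, 28, Mo, Vic, Lyra), (17, 23, 8, Gus, Lee, Orion), (17, 23, 8, Gus, Ned, Orion), (17, 23, 8, Gus, Vic, Lyra), (17, 29, 13, Ivy, Lee, Orion), (17, 29, 13, Ivy, Ned, Orion), (17, 29, 13, Ivy, Vic, Lyra), (17, 33, 4, Jo, Lee, Orion), (17, 33, 4, Jo, Ned, Orion), (17, 33, 4, Jo, Vic, Lyra), (17, 9, 35, Cal, Lee, Orion), (17, 9, 35, Cal, Ned, Orion), (17, 9, 35, Cal, Vic, Lyra), (5, 26, 12, Gus, Tai, Vega)}
Keep only column(s) mname, aname, aid, title: {(Lee, Cal, 17, Orion), (Lee, Dee, 17, Orion), (Lee, Gus, 17, Orion), (Lee, Ivy, 17, Orion), (Lee, Jo, 17, Orion), (Lee, Mo, 17, Orion), (Ned, Cal, 17, Orion), (Ned, Dee, 17, Orion), (Ned, Gus, 17, Orion), (Ned, Ivy, 17, Orion), (Ned, Jo, 17, Orion), (Ned, Mo, 17, Orion), (Tai, Gus, 5, Vega), (Vic, Cal, 17, Lyra), (Vic, Dee, 17, Lyra), (Vic, Gus, 17, Lyra), (Vic, Ivy, 17, Lyra), (Vic, Jo, 17, Lyra), (Vic, Mo, 17, Lyra)}
Selection mname != Tai: {(Lee, Cal, 17, Orion), (Lee, Dee, 17, Orion), (Lee, Gus, 17, Orion), (Lee, Ivy, 17, Orion), (Lee, Jo, 17, Orion), (Lee, Mo, 17, Orion), (Ned, Cal, 17, Orion), (Ned, Dee, 17, Orion), (Ned, Gus, 17, Orion), (Ned, Ivy, 17, Orion), (Ned, Jo, 17, Orion), (Ned, Mo, 17, Orion), (Vic, Cal, 17, Lyra), (Vic, Dee, 17, Lyra), (Vic, Gus, 17, Lyra), (Vic, Ivy, 17, Lyra), (Vic, Jo, 17, Lyra), (Vic, Mo, 17, Lyra)}
Keep only column(s) aname, aid, title (6 duplicate(s) eliminated): {(Cal, 17, Lyra), (Cal, 17, Orion), (Dee, 17, Lyra), (Dee, 17, Orion), (Gus, 17, Lyra), (Gus, 17, Orion), (Ivy, 17, Lyra), (Ivy, 17, Orion), (Jo, 17, Lyra), (Jo, 17, Orion), (Mo, 17, Lyra), (Mo, 17, Orion)}

{(Cal, 17, Lyra), (Cal, 17, Orion), (Dee, 17, Lyra), (Dee, 17, Orion), (Gus, 17, Lyra), (Gus, 17, Orion), (Ivy, 17, Lyra), (Ivy, 17, Orion), (Jo, 17, Lyra), (Jo, 17, Orion), (Mo, 17, Lyra), (Mo, 17, Orion)}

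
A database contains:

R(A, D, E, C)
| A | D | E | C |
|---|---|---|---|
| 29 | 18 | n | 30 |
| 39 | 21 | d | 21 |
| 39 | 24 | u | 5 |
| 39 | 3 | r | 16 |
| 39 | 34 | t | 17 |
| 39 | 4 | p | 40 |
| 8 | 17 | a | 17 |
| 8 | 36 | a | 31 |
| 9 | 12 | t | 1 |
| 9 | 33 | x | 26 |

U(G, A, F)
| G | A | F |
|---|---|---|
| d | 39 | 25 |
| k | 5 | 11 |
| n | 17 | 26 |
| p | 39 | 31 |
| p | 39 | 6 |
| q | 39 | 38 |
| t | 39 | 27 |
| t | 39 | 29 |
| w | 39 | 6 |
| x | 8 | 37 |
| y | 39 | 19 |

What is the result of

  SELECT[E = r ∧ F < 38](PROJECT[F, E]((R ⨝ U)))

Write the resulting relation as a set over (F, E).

{(19, r), (25, r), (27, r), (29, r), (31, r), (6, r)}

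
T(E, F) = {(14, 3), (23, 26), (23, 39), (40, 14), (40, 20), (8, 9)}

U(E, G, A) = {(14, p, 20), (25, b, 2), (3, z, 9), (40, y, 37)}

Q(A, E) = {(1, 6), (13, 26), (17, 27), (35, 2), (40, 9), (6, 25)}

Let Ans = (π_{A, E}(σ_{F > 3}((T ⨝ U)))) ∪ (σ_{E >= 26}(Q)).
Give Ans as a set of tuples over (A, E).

{(13, 26), (17, 27), (37, 40)}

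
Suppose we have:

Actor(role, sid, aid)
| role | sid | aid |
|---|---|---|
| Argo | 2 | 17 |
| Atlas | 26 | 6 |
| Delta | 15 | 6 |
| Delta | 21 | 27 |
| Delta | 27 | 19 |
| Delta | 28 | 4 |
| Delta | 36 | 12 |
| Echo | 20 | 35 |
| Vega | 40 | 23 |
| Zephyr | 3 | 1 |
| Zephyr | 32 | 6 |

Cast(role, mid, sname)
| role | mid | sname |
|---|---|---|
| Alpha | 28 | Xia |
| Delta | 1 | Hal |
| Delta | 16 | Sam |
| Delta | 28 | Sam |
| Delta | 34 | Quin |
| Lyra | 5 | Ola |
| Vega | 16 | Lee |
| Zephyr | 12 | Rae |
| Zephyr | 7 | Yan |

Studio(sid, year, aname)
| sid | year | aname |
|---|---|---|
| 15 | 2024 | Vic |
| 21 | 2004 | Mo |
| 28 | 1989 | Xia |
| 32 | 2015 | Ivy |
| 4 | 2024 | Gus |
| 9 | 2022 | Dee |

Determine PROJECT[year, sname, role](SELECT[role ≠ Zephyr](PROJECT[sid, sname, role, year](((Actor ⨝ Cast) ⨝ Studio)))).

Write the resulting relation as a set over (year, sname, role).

{(1989, Hal, Delta), (1989, Quin, Delta), (1989, Sam, Delta), (2004, Hal, Delta), (2004, Quin, Delta), (2004, Sam, Delta), (2024, Hal, Delta), (2024, Quin, Delta), (2024, Sam, Delta)}

Joining Actor and Cast on role yields {(Delta, 15, 6, 1, Hal), (Delta, 15, 6, 16, Sam), (Delta, 15, 6, 28, Sam), (Delta, 15, 6, 34, Quin), (Delta, 21, 27, 1, Hal), (Delta, 21, 27, 16, Sam), (Delta, 21, 27, 28, Sam), (Delta, 21, 27, 34, Quin), (Delta, 27, 19, 1, Hal), (Delta, 27, 19, 16, Sam), (Delta, 27, 19, 28, Sam), (Delta, 27, 19, 34, Quin), (Delta, 28, 4, 1, Hal), (Delta, 28, 4, 16, Sam), (Delta, 28, 4, 28, Sam), (Delta, 28, 4, 34, Quin), (Delta, 36, 12, 1, Hal), (Delta, 36, 12, 16, Sam), (Delta, 36, 12, 28, Sam), (Delta, 36, 12, 34, Quin), (Vega, 40, 23, 16, Lee), (Zephyr, 3, 1, 12, Rae), (Zephyr, 3, 1, 7, Yan), (Zephyr, 32, 6, 12, Rae), (Zephyr, 32, 6, 7, Yan)}.
Joining (Actor ⨝ Cast) and Studio on sid yields {(Delta, 15, 6, 1, Hal, 2024, Vic), (Delta, 15, 6, 16, Sam, 2024, Vic), (Delta, 15, 6, 28, Sam, 2024, Vic), (Delta, 15, 6, 34, Quin, 2024, Vic), (Delta, 21, 27, 1, Hal, 2004, Mo), (Delta, 21, 27, 16, Sam, 2004, Mo), (Delta, 21, 27, 28, Sam, 2004, Mo), (Delta, 21, 27, 34, Quin, 2004, Mo), (Delta, 28, 4, 1, Hal, 1989, Xia), (Delta, 28, 4, 16, Sam, 1989, Xia), (Delta, 28, 4, 28, Sam, 1989, Xia), (Delta, 28, 4, 34, Quin, 1989, Xia), (Zephyr, 32, 6, 12, Rae, 2015, Ivy), (Zephyr, 32, 6, 7, Yan, 2015, Ivy)}.
π_{sid, sname, role, year} gives {(15, Hal, Delta, 2024), (15, Quin, Delta, 2024), (15, Sam, Delta, 2024), (21, Hal, Delta, 2004), (21, Quin, Delta, 2004), (21, Sam, Delta, 2004), (28, Hal, Delta, 1989), (28, Quin, Delta, 1989), (28, Sam, Delta, 1989), (32, Rae, Zephyr, 2015), (32, Yan, Zephyr, 2015)} (3 duplicate(s) eliminated).
Filtering on role ≠ Zephyr leaves {(15, Hal, Delta, 2024), (15, Quin, Delta, 2024), (15, Sam, Delta, 2024), (21, Hal, Delta, 2004), (21, Quin, Delta, 2004), (21, Sam, Delta, 2004), (28, Hal, Delta, 1989), (28, Quin, Delta, 1989), (28, Sam, Delta, 1989)}.
π_{year, sname, role} gives {(1989, Hal, Delta), (1989, Quin, Delta), (1989, Sam, Delta), (2004, Hal, Delta), (2004, Quin, Delta), (2004, Sam, Delta), (2024, Hal, Delta), (2024, Quin, Delta), (2024, Sam, Delta)}.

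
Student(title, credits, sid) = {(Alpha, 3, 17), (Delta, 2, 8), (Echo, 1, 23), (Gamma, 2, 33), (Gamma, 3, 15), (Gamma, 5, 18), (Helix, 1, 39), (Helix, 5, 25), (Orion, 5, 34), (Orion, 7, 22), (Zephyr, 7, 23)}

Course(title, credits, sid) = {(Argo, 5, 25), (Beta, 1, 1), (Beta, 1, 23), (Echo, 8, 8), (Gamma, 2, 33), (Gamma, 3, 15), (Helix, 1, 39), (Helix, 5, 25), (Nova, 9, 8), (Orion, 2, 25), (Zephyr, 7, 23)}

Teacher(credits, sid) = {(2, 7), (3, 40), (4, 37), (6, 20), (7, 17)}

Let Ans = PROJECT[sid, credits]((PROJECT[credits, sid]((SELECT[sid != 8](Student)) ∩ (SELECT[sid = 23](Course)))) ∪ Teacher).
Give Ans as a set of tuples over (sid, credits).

Filtering on sid != 8 leaves {(Alpha, 3, 17), (Echo, 1, 23), (Gamma, 2, 33), (Gamma, 3, 15), (Gamma, 5, 18), (Helix, 1, 39), (Helix, 5, 25), (Orion, 5, 34), (Orion, 7, 22), (Zephyr, 7, 23)}.
Filtering on sid = 23 leaves {(Beta, 1, 23), (Zephyr, 7, 23)}.
Set intersection of the two operands is {(Zephyr, 7, 23)}.
Keep only column(s) credits, sid: {(7, 23)}
Set union of the two operands is {(2, 7), (3, 40), (4, 37), (6, 20), (7, 17), (7, 23)}.
Keep only column(s) sid, credits: {(17, 7), (20, 6), (23, 7), (37, 4), (40, 3), (7, 2)}

{(17, 7), (20, 6), (23, 7), (37, 4), (40, 3), (7, 2)}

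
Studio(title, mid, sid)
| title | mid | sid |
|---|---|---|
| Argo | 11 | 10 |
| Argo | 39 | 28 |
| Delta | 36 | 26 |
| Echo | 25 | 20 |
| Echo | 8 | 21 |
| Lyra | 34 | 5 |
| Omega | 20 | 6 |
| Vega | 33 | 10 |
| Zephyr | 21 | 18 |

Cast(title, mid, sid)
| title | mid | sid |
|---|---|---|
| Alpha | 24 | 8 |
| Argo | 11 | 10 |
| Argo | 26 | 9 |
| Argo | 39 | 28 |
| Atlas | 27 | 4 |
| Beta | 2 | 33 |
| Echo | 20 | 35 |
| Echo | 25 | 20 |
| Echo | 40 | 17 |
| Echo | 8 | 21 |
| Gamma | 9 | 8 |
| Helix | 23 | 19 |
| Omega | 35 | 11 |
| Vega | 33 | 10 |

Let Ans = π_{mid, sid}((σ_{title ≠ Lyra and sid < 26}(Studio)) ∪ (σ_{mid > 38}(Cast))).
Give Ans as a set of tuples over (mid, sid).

Filtering on title ≠ Lyra and sid < 26 leaves {(Argo, 11, 10), (Echo, 25, 20), (Echo, 8, 21), (Omega, 20, 6), (Vega, 33, 10), (Zephyr, 21, 18)}.
Filtering on mid > 38 leaves {(Argo, 39, 28), (Echo, 40, 17)}.
Union: {(Argo, 11, 10), (Echo, 25, 20), (Echo, 8, 21), (Omega, 20, 6), (Vega, 33, 10), (Zephyr, 21, 18)} with {(Argo, 39, 28), (Echo, 40, 17)} → {(Argo, 11, 10), (Argo, 39, 28), (Echo, 25, 20), (Echo, 40, 17), (Echo, 8, 21), (Omega, 20, 6), (Vega, 33, 10), (Zephyr, 21, 18)}
Projecting to mid, sid: {(11, 10), (20, 6), (21, 18), (25, 20), (33, 10), (39, 28), (40, 17), (8, 21)}

{(11, 10), (20, 6), (21, 18), (25, 20), (33, 10), (39, 28), (40, 17), (8, 21)}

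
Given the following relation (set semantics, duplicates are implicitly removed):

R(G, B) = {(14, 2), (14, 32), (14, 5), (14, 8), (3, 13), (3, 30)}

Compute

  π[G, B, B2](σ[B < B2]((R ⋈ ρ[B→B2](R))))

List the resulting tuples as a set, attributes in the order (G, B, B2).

{(14, 2, 32), (14, 2, 5), (14, 2, 8), (14, 5, 32), (14, 5, 8), (14, 8, 32), (3, 13, 30)}

ρ[B→B2]: schema becomes (G, B2); tuples unchanged.
R ⋈ ρ[B→B2](R) (natural join on G): {(14, 2, 2), (14, 2, 32), (14, 2, 5), (14, 2, 8), (14, 32, 2), (14, 32, 32), (14, 32, 5), (14, 32, 8), (14, 5, 2), (14, 5, 32), (14, 5, 5), (14, 5, 8), (14, 8, 2), (14, 8, 32), (14, 8, 5), (14, 8, 8), (3, 13, 13), (3, 13, 30), (3, 30, 13), (3, 30, 30)}
Selection B < B2: {(14, 2, 32), (14, 2, 5), (14, 2, 8), (14, 5, 32), (14, 5, 8), (14, 8, 32), (3, 13, 30)}
Keep only column(s) G, B, B2: {(14, 2, 32), (14, 2, 5), (14, 2, 8), (14, 5, 32), (14, 5, 8), (14, 8, 32), (3, 13, 30)}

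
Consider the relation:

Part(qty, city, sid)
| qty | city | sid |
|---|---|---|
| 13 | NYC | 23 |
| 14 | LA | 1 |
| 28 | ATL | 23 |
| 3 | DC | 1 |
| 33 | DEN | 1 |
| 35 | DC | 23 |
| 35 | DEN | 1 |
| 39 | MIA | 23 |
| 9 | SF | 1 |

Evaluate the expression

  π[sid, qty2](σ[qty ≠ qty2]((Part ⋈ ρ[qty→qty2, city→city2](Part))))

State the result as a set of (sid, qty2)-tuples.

{(1, 14), (1, 3), (1, 33), (1, 35), (1, 9), (23, 13), (23, 28), (23, 35), (23, 39)}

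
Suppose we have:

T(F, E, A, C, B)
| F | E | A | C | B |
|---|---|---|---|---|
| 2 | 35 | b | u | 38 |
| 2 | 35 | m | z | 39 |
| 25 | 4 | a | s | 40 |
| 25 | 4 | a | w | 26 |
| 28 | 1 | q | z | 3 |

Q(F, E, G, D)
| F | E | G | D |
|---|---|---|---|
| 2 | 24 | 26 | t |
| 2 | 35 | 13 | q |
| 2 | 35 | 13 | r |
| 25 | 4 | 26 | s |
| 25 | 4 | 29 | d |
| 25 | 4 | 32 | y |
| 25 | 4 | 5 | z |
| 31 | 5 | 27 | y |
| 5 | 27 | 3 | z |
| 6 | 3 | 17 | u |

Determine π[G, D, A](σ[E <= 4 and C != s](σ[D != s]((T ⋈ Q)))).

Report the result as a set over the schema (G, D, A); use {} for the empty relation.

Joining T and Q on F, E yields {(2, 35, b, u, 38, 13, q), (2, 35, b, u, 38, 13, r), (2, 35, m, z, 39, 13, q), (2, 35, m, z, 39, 13, r), (25, 4, a, s, 40, 26, s), (25, 4, a, s, 40, 29, d), (25, 4, a, s, 40, 32, y), (25, 4, a, s, 40, 5, z), (25, 4, a, w, 26, 26, s), (25, 4, a, w, 26, 29, d), (25, 4, a, w, 26, 32, y), (25, 4, a, w, 26, 5, z)}.
σ[D != s]: keep tuples satisfying D != s → {(2, 35, b, u, 38, 13, q), (2, 35, b, u, 38, 13, r), (2, 35, m, z, 39, 13, q), (2, 35, m, z, 39, 13, r), (25, 4, a, s, 40, 29, d), (25, 4, a, s, 40, 32, y), (25, 4, a, s, 40, 5, z), (25, 4, a, w, 26, 29, d), (25, 4, a, w, 26, 32, y), (25, 4, a, w, 26, 5, z)}
σ[E <= 4 and C != s]: keep tuples satisfying E <= 4 and C != s → {(25, 4, a, w, 26, 29, d), (25, 4, a, w, 26, 32, y), (25, 4, a, w, 26, 5, z)}
π[G, D, A]: project onto (G, D, A) → {(29, d, a), (32, y, a), (5, z, a)}

{(29, d, a), (32, y, a), (5, z, a)}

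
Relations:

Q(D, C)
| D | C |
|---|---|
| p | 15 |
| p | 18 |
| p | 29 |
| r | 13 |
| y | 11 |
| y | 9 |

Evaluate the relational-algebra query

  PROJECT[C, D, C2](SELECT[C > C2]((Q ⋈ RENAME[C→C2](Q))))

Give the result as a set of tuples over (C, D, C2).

{(11, y, 9), (18, p, 15), (29, p, 15), (29, p, 18)}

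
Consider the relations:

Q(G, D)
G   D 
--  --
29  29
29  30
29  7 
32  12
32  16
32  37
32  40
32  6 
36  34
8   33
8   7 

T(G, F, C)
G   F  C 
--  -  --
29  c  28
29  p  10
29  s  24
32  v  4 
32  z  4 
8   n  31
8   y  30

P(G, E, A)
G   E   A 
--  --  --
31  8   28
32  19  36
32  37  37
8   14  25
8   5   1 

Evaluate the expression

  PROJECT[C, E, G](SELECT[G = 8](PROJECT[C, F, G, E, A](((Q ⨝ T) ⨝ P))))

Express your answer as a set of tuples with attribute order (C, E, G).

Natural join on G: {(29, 29, c, 28), (29, 29, p, 10), (29, 29, s, 24), (29, 30, c, 28), (29, 30, p, 10), (29, 30, s, 24), (29, 7, c, 28), (29, 7, p, 10), (29, 7, s, 24), (32, 12, v, 4), (32, 12, z, 4), (32, 16, v, 4), (32, 16, z, 4), (32, 37, v, 4), (32, 37, z, 4), (32, 40, v, 4), (32, 40, z, 4), (32, 6, v, 4), (32, 6, z, 4), (8, 33, n, 31), (8, 33, y, 30), (8, 7, n, 31), (8, 7, y, 30)}
Natural join on G: {(32, 12, v, 4, 19, 36), (32, 12, v, 4, 37, 37), (32, 12, z, 4, 19, 36), (32, 12, z, 4, 37, 37), (32, 16, v, 4, 19, 36), (32, 16, v, 4, 37, 37), (32, 16, z, 4, 19, 36), (32, 16, z, 4, 37, 37), (32, 37, v, 4, 19, 36), (32, 37, v, 4, 37, 37), (32, 37, z, 4, 19, 36), (32, 37, z, 4, 37, 37), (32, 40, v, 4, 19, 36), (32, 40, v, 4, 37, 37), (32, 40, z, 4, 19, 36), (32, 40, z, 4, 37, 37), (32, 6, v, 4, 19, 36), (32, 6, v, 4, 37, 37), (32, 6, z, 4, 19, 36), (32, 6, z, 4, 37, 37), (8, 33, n, 31, 14, 25), (8, 33, n, 31, 5, 1), (8, 33, y, 30, 14, 25), (8, 33, y, 30, 5, 1), (8, 7, n, 31, 14, 25), (8, 7, n, 31, 5, 1), (8, 7, y, 30, 14, 25), (8, 7, y, 30, 5, 1)}
Projecting to C, F, G, E, A (20 duplicate(s) eliminated): {(30, y, 8, 14, 25), (30, y, 8, 5, 1), (31, n, 8, 14, 25), (31, n, 8, 5, 1), (4, v, 32, 19, 36), (4, v, 32, 37, 37), (4, z, 32, 19, 36), (4, z, 32, 37, 37)}
Apply σ_{G = 8}; surviving tuples: {(30, y, 8, 14, 25), (30, y, 8, 5, 1), (31, n, 8, 14, 25), (31, n, 8, 5, 1)}
Projecting to C, E, G: {(30, 14, 8), (30, 5, 8), (31, 14, 8), (31, 5, 8)}

{(30, 14, 8), (30, 5, 8), (31, 14, 8), (31, 5, 8)}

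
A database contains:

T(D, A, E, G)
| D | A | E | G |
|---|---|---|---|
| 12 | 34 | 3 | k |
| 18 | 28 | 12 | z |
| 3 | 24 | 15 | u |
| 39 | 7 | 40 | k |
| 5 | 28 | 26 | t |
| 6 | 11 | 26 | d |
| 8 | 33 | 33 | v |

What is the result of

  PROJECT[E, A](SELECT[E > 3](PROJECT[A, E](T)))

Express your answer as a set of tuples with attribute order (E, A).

Keep only column(s) A, E: {(11, 26), (24, 15), (28, 12), (28, 26), (33, 33), (34, 3), (7, 40)}
Filtering on E > 3 leaves {(11, 26), (24, 15), (28, 12), (28, 26), (33, 33), (7, 40)}.
Keep only column(s) E, A: {(12, 28), (15, 24), (26, 11), (26, 28), (33, 33), (40, 7)}

{(12, 28), (15, 24), (26, 11), (26, 28), (33, 33), (40, 7)}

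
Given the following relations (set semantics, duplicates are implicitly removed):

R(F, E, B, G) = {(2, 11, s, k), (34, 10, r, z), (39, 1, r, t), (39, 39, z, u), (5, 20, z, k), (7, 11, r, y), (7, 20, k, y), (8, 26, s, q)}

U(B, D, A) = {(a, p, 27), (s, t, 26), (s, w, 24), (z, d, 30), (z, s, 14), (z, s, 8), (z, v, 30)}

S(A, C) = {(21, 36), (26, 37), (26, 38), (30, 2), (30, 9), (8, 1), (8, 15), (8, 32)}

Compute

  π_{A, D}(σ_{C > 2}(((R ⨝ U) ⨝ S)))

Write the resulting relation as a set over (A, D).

Natural join on B: {(2, 11, s, k, t, 26), (2, 11, s, k, w, 24), (39, 39, z, u, d, 30), (39, 39, z, u, s, 14), (39, 39, z, u, s, 8), (39, 39, z, u, v, 30), (5, 20, z, k, d, 30), (5, 20, z, k, s, 14), (5, 20, z, k, s, 8), (5, 20, z, k, v, 30), (8, 26, s, q, t, 26), (8, 26, s, q, w, 24)}
Natural join on A: {(2, 11, s, k, t, 26, 37), (2, 11, s, k, t, 26, 38), (39, 39, z, u, d, 30, 2), (39, 39, z, u, d, 30, 9), (39, 39, z, u, s, 8, 1), (39, 39, z, u, s, 8, 15), (39, 39, z, u, s, 8, 32), (39, 39, z, u, v, 30, 2), (39, 39, z, u, v, 30, 9), (5, 20, z, k, d, 30, 2), (5, 20, z, k, d, 30, 9), (5, 20, z, k, s, 8, 1), (5, 20, z, k, s, 8, 15), (5, 20, z, k, s, 8, 32), (5, 20, z, k, v, 30, 2), (5, 20, z, k, v, 30, 9), (8, 26, s, q, t, 26, 37), (8, 26, s, q, t, 26, 38)}
Selection C > 2: {(2, 11, s, k, t, 26, 37), (2, 11, s, k, t, 26, 38), (39, 39, z, u, d, 30, 9), (39, 39, z, u, s, 8, 15), (39, 39, z, u, s, 8, 32), (39, 39, z, u, v, 30, 9), (5, 20, z, k, d, 30, 9), (5, 20, z, k, s, 8, 15), (5, 20, z, k, s, 8, 32), (5, 20, z, k, v, 30, 9), (8, 26, s, q, t, 26, 37), (8, 26, s, q, t, 26, 38)}
π_{A, D} gives {(26, t), (30, d), (30, v), (8, s)} (8 duplicate(s) eliminated).

{(26, t), (30, d), (30, v), (8, s)}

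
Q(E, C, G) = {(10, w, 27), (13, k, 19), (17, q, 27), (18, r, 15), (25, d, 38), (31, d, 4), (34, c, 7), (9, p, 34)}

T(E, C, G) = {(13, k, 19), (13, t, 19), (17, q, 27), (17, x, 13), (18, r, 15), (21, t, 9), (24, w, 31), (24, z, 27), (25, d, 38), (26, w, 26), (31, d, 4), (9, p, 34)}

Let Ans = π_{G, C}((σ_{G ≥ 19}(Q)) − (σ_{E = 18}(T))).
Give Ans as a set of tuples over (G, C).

{(19, k), (27, q), (27, w), (34, p), (38, d)}

Apply σ_{G ≥ 19}; surviving tuples: {(10, w, 27), (13, k, 19), (17, q, 27), (25, d, 38), (9, p, 34)}
Apply σ_{E = 18}; surviving tuples: {(18, r, 15)}
Taking the difference: {(10, w, 27), (13, k, 19), (17, q, 27), (25, d, 38), (9, p, 34)}
Projecting to G, C: {(19, k), (27, q), (27, w), (34, p), (38, d)}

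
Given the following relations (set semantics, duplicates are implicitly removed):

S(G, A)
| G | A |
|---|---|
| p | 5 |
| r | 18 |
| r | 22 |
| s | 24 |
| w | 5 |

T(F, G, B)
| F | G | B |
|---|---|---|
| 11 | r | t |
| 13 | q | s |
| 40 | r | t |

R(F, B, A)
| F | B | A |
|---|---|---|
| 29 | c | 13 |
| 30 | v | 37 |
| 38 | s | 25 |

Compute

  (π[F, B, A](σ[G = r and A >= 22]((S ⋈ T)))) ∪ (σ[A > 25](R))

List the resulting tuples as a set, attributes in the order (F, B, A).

S ⋈ T (natural join on G): {(r, 18, 11, t), (r, 18, 40, t), (r, 22, 11, t), (r, 22, 40, t)}
Filtering on G = r and A >= 22 leaves {(r, 22, 11, t), (r, 22, 40, t)}.
π_{F, B, A} gives {(11, t, 22), (40, t, 22)}.
Filtering on A > 25 leaves {(30, v, 37)}.
Set union of the two operands is {(11, t, 22), (30, v, 37), (40, t, 22)}.

{(11, t, 22), (30, v, 37), (40, t, 22)}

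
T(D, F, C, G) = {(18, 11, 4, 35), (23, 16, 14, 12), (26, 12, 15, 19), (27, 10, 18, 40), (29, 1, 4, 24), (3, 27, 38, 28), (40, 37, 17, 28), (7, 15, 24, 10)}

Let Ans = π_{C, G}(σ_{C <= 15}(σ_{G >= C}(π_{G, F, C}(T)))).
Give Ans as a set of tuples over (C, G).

Keep only column(s) G, F, C: {(10, 15, 24), (12, 16, 14), (19, 12, 15), (24, 1, 4), (28, 27, 38), (28, 37, 17), (35, 11, 4), (40, 10, 18)}
Filtering on G >= C leaves {(19, 12, 15), (24, 1, 4), (28, 37, 17), (35, 11, 4), (40, 10, 18)}.
Filtering on C <= 15 leaves {(19, 12, 15), (24, 1, 4), (35, 11, 4)}.
Keep only column(s) C, G: {(15, 19), (4, 24), (4, 35)}

{(15, 19), (4, 24), (4, 35)}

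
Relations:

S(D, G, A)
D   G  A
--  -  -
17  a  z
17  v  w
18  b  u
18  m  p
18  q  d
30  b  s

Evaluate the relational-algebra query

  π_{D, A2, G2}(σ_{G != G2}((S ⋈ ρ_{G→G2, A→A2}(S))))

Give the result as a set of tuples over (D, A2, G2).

ρ[G→G2, A→A2]: schema becomes (D, G2, A2); tuples unchanged.
Natural join on D: {(17, a, z, a, z), (17, a, z, v, w), (17, v, w, a, z), (17, v, w, v, w), (18, b, u, b, u), (18, b, u, m, p), (18, b, u, q, d), (18, m, p, b, u), (18, m, p, m, p), (18, m, p, q, d), (18, q, d, b, u), (18, q, d, m, p), (18, q, d, q, d), (30, b, s, b, s)}
Filtering on G != G2 leaves {(17, a, z, v, w), (17, v, w, a, z), (18, b, u, m, p), (18, b, u, q, d), (18, m, p, b, u), (18, m, p, q, d), (18, q, d, b, u), (18, q, d, m, p)}.
π[D, A2, G2]: project onto (D, A2, G2) (3 duplicate(s) eliminated) → {(17, w, v), (17, z, a), (18, d, q), (18, p, m), (18, u, b)}

{(17, w, v), (17, z, a), (18, d, q), (18, p, m), (18, u, b)}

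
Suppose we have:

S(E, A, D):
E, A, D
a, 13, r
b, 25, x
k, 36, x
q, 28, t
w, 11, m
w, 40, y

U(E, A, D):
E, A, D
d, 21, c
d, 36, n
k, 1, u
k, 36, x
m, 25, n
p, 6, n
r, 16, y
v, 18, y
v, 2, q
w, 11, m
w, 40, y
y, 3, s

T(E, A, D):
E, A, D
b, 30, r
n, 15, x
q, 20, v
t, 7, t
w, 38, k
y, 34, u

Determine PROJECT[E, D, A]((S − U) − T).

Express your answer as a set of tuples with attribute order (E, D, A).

{(a, r, 13), (b, x, 25), (q, t, 28)}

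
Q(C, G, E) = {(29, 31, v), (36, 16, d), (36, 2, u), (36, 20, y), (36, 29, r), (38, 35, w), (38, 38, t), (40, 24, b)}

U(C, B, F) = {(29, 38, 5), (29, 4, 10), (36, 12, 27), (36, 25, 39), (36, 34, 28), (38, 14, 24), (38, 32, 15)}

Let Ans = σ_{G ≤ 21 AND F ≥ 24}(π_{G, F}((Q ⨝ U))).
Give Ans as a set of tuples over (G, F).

Joining Q and U on C yields {(29, 31, v, 38, 5), (29, 31, v, 4, 10), (36, 16, d, 12, 27), (36, 16, d, 25, 39), (36, 16, d, 34, 28), (36, 2, u, 12, 27), (36, 2, u, 25, 39), (36, 2, u, 34, 28), (36, 20, y, 12, 27), (36, 20, y, 25, 39), (36, 20, y, 34, 28), (36, 29, r, 12, 27), (36, 29, r, 25, 39), (36, 29, r, 34, 28), (38, 35, w, 14, 24), (38, 35, w, 32, 15), (38, 38, t, 14, 24), (38, 38, t, 32, 15)}.
Projecting to G, F: {(16, 27), (16, 28), (16, 39), (2, 27), (2, 28), (2, 39), (20, 27), (20, 28), (20, 39), (29, 27), (29, 28), (29, 39), (31, 10), (31, 5), (35, 15), (35, 24), (38, 15), (38, 24)}
Selection G ≤ 21 AND F ≥ 24: {(16, 27), (16, 28), (16, 39), (2, 27), (2, 28), (2, 39), (20, 27), (20, 28), (20, 39)}

{(16, 27), (16, 28), (16, 39), (2, 27), (2, 28), (2, 39), (20, 27), (20, 28), (20, 39)}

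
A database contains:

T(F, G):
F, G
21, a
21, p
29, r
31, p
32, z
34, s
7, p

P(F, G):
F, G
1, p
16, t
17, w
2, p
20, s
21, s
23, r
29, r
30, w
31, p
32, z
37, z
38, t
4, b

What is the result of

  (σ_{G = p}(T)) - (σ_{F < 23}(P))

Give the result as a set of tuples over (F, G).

{(21, p), (31, p), (7, p)}

Selection G = p: {(21, p), (31, p), (7, p)}
Selection F < 23: {(1, p), (16, t), (17, w), (2, p), (20, s), (21, s), (4, b)}
Difference: {(21, p), (31, p), (7, p)} with {(1, p), (16, t), (17, w), (2, p), (20, s), (21, s), (4, b)} → {(21, p), (31, p), (7, p)}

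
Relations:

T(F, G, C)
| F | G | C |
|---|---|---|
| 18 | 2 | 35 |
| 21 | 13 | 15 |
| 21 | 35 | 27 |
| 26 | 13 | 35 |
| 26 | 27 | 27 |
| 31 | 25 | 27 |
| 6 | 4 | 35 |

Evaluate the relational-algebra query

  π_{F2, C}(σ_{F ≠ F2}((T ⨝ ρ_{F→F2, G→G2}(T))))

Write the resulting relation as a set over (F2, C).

ρ[F→F2, G→G2]: schema becomes (F2, G2, C); tuples unchanged.
Natural join on C: {(18, 2, 35, 18, 2), (18, 2, 35, 26, 13), (18, 2, 35, 6, 4), (21, 13, 15, 21, 13), (21, 35, 27, 21, 35), (21, 35, 27, 26, 27), (21, 35, 27, 31, 25), (26, 13, 35, 18, 2), (26, 13, 35, 26, 13), (26, 13, 35, 6, 4), (26, 27, 27, 21, 35), (26, 27, 27, 26, 27), (26, 27, 27, 31, 25), (31, 25, 27, 21, 35), (31, 25, 27, 26, 27), (31, 25, 27, 31, 25), (6, 4, 35, 18, 2), (6, 4, 35, 26, 13), (6, 4, 35, 6, 4)}
σ[F ≠ F2]: keep tuples satisfying F ≠ F2 → {(18, 2, 35, 26, 13), (18, 2, 35, 6, 4), (21, 35, 27, 26, 27), (21, 35, 27, 31, 25), (26, 13, 35, 18, 2), (26, 13, 35, 6, 4), (26, 27, 27, 21, 35), (26, 27, 27, 31, 25), (31, 25, 27, 21, 35), (31, 25, 27, 26, 27), (6, 4, 35, 18, 2), (6, 4, 35, 26, 13)}
π_{F2, C} gives {(18, 35), (21, 27), (26, 27), (26, 35), (31, 27), (6, 35)} (6 duplicate(s) eliminated).

{(18, 35), (21, 27), (26, 27), (26, 35), (31, 27), (6, 35)}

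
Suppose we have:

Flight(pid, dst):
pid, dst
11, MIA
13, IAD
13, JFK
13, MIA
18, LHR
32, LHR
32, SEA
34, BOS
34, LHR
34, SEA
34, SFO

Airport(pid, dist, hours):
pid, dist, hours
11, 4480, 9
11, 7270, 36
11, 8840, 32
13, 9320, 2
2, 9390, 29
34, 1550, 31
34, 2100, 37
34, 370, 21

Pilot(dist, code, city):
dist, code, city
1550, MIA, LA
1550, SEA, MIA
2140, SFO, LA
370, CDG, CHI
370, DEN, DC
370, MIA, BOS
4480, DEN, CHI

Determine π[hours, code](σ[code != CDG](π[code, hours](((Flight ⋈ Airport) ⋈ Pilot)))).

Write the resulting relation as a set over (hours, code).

Joining Flight and Airport on pid yields {(11, MIA, 4480, 9), (11, MIA, 7270, 36), (11, MIA, 8840, 32), (13, IAD, 9320, 2), (13, JFK, 9320, 2), (13, MIA, 9320, 2), (34, BOS, 1550, 31), (34, BOS, 2100, 37), (34, BOS, 370, 21), (34, LHR, 1550, 31), (34, LHR, 2100, 37), (34, LHR, 370, 21), (34, SEA, 1550, 31), (34, SEA, 2100, 37), (34, SEA, 370, 21), (34, SFO, 1550, 31), (34, SFO, 2100, 37), (34, SFO, 370, 21)}.
Joining (Flight ⋈ Airport) and Pilot on dist yields {(11, MIA, 4480, 9, DEN, CHI), (34, BOS, 1550, 31, MIA, LA), (34, BOS, 1550, 31, SEA, MIA), (34, BOS, 370, 21, CDG, CHI), (34, BOS, 370, 21, DEN, DC), (34, BOS, 370, 21, MIA, BOS), (34, LHR, 1550, 31, MIA, LA), (34, LHR, 1550, 31, SEA, MIA), (34, LHR, 370, 21, CDG, CHI), (34, LHR, 370, 21, DEN, DC), (34, LHR, 370, 21, MIA, BOS), (34, SEA, 1550, 31, MIA, LA), (34, SEA, 1550, 31, SEA, MIA), (34, SEA, 370, 21, CDG, CHI), (34, SEA, 370, 21, DEN, DC), (34, SEA, 370, 21, MIA, BOS), (34, SFO, 1550, 31, MIA, LA), (34, SFO, 1550, 31, SEA, MIA), (34, SFO, 370, 21, CDG, CHI), (34, SFO, 370, 21, DEN, DC), (34, SFO, 370, 21, MIA, BOS)}.
π_{code, hours} gives {(CDG, 21), (DEN, 21), (DEN, 9), (MIA, 21), (MIA, 31), (SEA, 31)} (15 duplicate(s) eliminated).
Selection code != CDG: {(DEN, 21), (DEN, 9), (MIA, 21), (MIA, 31), (SEA, 31)}
π_{hours, code} gives {(21, DEN), (21, MIA), (31, MIA), (31, SEA), (9, DEN)}.

{(21, DEN), (21, MIA), (31, MIA), (31, SEA), (9, DEN)}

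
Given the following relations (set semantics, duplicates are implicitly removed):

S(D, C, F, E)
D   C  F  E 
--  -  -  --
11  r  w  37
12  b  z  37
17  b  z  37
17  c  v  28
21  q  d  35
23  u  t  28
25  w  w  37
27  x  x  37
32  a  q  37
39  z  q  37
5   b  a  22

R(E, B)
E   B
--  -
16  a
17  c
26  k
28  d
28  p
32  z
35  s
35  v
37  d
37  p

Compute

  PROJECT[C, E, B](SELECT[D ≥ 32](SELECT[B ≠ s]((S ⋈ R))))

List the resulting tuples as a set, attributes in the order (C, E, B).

{(a, 37, d), (a, 37, p), (z, 37, d), (z, 37, p)}

Joining S and R on E yields {(11, r, w, 37, d), (11, r, w, 37, p), (12, b, z, 37, d), (12, b, z, 37, p), (17, b, z, 37, d), (17, b, z, 37, p), (17, c, v, 28, d), (17, c, v, 28, p), (21, q, d, 35, s), (21, q, d, 35, v), (23, u, t, 28, d), (23, u, t, 28, p), (25, w, w, 37, d), (25, w, w, 37, p), (27, x, x, 37, d), (27, x, x, 37, p), (32, a, q, 37, d), (32, a, q, 37, p), (39, z, q, 37, d), (39, z, q, 37, p)}.
σ[B ≠ s]: keep tuples satisfying B ≠ s → {(11, r, w, 37, d), (11, r, w, 37, p), (12, b, z, 37, d), (12, b, z, 37, p), (17, b, z, 37, d), (17, b, z, 37, p), (17, c, v, 28, d), (17, c, v, 28, p), (21, q, d, 35, v), (23, u, t, 28, d), (23, u, t, 28, p), (25, w, w, 37, d), (25, w, w, 37, p), (27, x, x, 37, d), (27, x, x, 37, p), (32, a, q, 37, d), (32, a, q, 37, p), (39, z, q, 37, d), (39, z, q, 37, p)}
σ[D ≥ 32]: keep tuples satisfying D ≥ 32 → {(32, a, q, 37, d), (32, a, q, 37, p), (39, z, q, 37, d), (39, z, q, 37, p)}
π_{C, E, B} gives {(a, 37, d), (a, 37, p), (z, 37, d), (z, 37, p)}.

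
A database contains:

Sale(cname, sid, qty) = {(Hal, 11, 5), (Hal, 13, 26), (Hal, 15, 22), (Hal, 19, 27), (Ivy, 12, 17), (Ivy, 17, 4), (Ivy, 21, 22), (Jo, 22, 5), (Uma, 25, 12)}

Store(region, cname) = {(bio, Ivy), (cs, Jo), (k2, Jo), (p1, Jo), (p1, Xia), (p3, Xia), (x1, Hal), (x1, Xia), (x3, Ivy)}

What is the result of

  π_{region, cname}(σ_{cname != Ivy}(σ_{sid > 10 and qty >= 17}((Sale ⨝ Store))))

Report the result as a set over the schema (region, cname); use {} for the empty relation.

Joining Sale and Store on cname yields {(Hal, 11, 5, x1), (Hal, 13, 26, x1), (Hal, 15, 22, x1), (Hal, 19, 27, x1), (Ivy, 12, 17, bio), (Ivy, 12, 17, x3), (Ivy, 17, 4, bio), (Ivy, 17, 4, x3), (Ivy, 21, 22, bio), (Ivy, 21, 22, x3), (Jo, 22, 5, cs), (Jo, 22, 5, k2), (Jo, 22, 5, p1)}.
Filtering on sid > 10 and qty >= 17 leaves {(Hal, 13, 26, x1), (Hal, 15, 22, x1), (Hal, 19, 27, x1), (Ivy, 12, 17, bio), (Ivy, 12, 17, x3), (Ivy, 21, 22, bio), (Ivy, 21, 22, x3)}.
Filtering on cname != Ivy leaves {(Hal, 13, 26, x1), (Hal, 15, 22, x1), (Hal, 19, 27, x1)}.
Projecting to region, cname (2 duplicate(s) eliminated): {(x1, Hal)}

{(x1, Hal)}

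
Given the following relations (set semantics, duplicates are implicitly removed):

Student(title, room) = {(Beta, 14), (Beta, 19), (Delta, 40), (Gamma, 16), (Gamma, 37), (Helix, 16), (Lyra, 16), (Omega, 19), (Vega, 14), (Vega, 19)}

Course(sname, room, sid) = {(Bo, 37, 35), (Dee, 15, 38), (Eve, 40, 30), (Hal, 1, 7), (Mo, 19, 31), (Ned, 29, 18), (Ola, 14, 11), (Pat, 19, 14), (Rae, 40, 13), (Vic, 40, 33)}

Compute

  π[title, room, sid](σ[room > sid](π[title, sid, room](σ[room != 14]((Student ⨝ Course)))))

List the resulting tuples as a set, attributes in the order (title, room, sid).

Joining Student and Course on room yields {(Beta, 14, Ola, 11), (Beta, 19, Mo, 31), (Beta, 19, Pat, 14), (Delta, 40, Eve, 30), (Delta, 40, Rae, 13), (Delta, 40, Vic, 33), (Gamma, 37, Bo, 35), (Omega, 19, Mo, 31), (Omega, 19, Pat, 14), (Vega, 14, Ola, 11), (Vega, 19, Mo, 31), (Vega, 19, Pat, 14)}.
Filtering on room != 14 leaves {(Beta, 19, Mo, 31), (Beta, 19, Pat, 14), (Delta, 40, Eve, 30), (Delta, 40, Rae, 13), (Delta, 40, Vic, 33), (Gamma, 37, Bo, 35), (Omega, 19, Mo, 31), (Omega, 19, Pat, 14), (Vega, 19, Mo, 31), (Vega, 19, Pat, 14)}.
π[title, sid, room]: project onto (title, sid, room) → {(Beta, 14, 19), (Beta, 31, 19), (Delta, 13, 40), (Delta, 30, 40), (Delta, 33, 40), (Gamma, 35, 37), (Omega, 14, 19), (Omega, 31, 19), (Vega, 14, 19), (Vega, 31, 19)}
Filtering on room > sid leaves {(Beta, 14, 19), (Delta, 13, 40), (Delta, 30, 40), (Delta, 33, 40), (Gamma, 35, 37), (Omega, 14, 19), (Vega, 14, 19)}.
π[title, room, sid]: project onto (title, room, sid) → {(Beta, 19, 14), (Delta, 40, 13), (Delta, 40, 30), (Delta, 40, 33), (Gamma, 37, 35), (Omega, 19, 14), (Vega, 19, 14)}

{(Beta, 19, 14), (Delta, 40, 13), (Delta, 40, 30), (Delta, 40, 33), (Gamma, 37, 35), (Omega, 19, 14), (Vega, 19, 14)}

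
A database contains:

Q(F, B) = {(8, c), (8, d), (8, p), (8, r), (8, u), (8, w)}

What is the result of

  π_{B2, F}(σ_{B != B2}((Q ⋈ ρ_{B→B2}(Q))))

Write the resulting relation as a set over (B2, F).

ρ[B→B2]: schema becomes (F, B2); tuples unchanged.
Q ⋈ ρ_{B→B2}(Q) (natural join on F): {(8, c, c), (8, c, d), (8, c, p), (8, c, r), (8, c, u), (8, c, w), (8, d, c), (8, d, d), (8, d, p), (8, d, r), (8, d, u), (8, d, w), (8, p, c), (8, p, d), (8, p, p), (8, p, r), (8, p, u), (8, p, w), (8, r, c), (8, r, d), (8, r, p), (8, r, r), (8, r, u), (8, r, w), (8, u, c), (8, u, d), (8, u, p), (8, u, r), (8, u, u), (8, u, w), (8, w, c), (8, w, d), (8, w, p), (8, w, r), (8, w, u), (8, w, w)}
σ[B != B2]: keep tuples satisfying B != B2 → {(8, c, d), (8, c, p), (8, c, r), (8, c, u), (8, c, w), (8, d, c), (8, d, p), (8, d, r), (8, d, u), (8, d, w), (8, p, c), (8, p, d), (8, p, r), (8, p, u), (8, p, w), (8, r, c), (8, r, d), (8, r, p), (8, r, u), (8, r, w), (8, u, c), (8, u, d), (8, u, p), (8, u, r), (8, u, w), (8, w, c), (8, w, d), (8, w, p), (8, w, r), (8, w, u)}
Keep only column(s) B2, F (24 duplicate(s) eliminated): {(c, 8), (d, 8), (p, 8), (r, 8), (u, 8), (w, 8)}

{(c, 8), (d, 8), (p, 8), (r, 8), (u, 8), (w, 8)}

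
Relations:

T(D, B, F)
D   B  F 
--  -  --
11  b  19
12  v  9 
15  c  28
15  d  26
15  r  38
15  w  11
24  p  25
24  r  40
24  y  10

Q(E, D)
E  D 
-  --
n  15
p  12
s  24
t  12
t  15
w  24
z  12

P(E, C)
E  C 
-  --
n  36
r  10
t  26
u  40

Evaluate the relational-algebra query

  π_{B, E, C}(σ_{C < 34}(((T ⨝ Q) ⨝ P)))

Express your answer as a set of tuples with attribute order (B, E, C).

{(c, t, 26), (d, t, 26), (r, t, 26), (v, t, 26), (w, t, 26)}

Joining T and Q on D yields {(12, v, 9, p), (12, v, 9, t), (12, v, 9, z), (15, c, 28, n), (15, c, 28, t), (15, d, 26, n), (15, d, 26, t), (15, r, 38, n), (15, r, 38, t), (15, w, 11, n), (15, w, 11, t), (24, p, 25, s), (24, p, 25, w), (24, r, 40, s), (24, r, 40, w), (24, y, 10, s), (24, y, 10, w)}.
Joining (T ⨝ Q) and P on E yields {(12, v, 9, t, 26), (15, c, 28, n, 36), (15, c, 28, t, 26), (15, d, 26, n, 36), (15, d, 26, t, 26), (15, r, 38, n, 36), (15, r, 38, t, 26), (15, w, 11, n, 36), (15, w, 11, t, 26)}.
Apply σ_{C < 34}; surviving tuples: {(12, v, 9, t, 26), (15, c, 28, t, 26), (15, d, 26, t, 26), (15, r, 38, t, 26), (15, w, 11, t, 26)}
π[B, E, C]: project onto (B, E, C) → {(c, t, 26), (d, t, 26), (r, t, 26), (v, t, 26), (w, t, 26)}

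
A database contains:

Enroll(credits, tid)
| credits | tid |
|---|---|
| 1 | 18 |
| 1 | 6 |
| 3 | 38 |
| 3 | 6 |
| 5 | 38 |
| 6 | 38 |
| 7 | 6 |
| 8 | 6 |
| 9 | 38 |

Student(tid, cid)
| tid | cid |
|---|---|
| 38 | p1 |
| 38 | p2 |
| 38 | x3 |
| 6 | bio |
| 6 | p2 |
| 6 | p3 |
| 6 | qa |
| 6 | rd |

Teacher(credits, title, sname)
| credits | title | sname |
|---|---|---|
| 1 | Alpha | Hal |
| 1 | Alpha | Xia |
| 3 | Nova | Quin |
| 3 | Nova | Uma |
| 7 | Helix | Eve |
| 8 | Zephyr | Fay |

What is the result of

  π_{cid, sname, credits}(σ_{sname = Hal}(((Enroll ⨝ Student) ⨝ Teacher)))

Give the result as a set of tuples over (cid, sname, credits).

Enroll ⋈ Student (natural join on tid): {(1, 6, bio), (1, 6, p2), (1, 6, p3), (1, 6, qa), (1, 6, rd), (3, 38, p1), (3, 38, p2), (3, 38, x3), (3, 6, bio), (3, 6, p2), (3, 6, p3), (3, 6, qa), (3, 6, rd), (5, 38, p1), (5, 38, p2), (5, 38, x3), (6, 38, p1), (6, 38, p2), (6, 38, x3), (7, 6, bio), (7, 6, p2), (7, 6, p3), (7, 6, qa), (7, 6, rd), (8, 6, bio), (8, 6, p2), (8, 6, p3), (8, 6, qa), (8, 6, rd), (9, 38, p1), (9, 38, p2), (9, 38, x3)}
(Enroll ⨝ Student) ⋈ Teacher (natural join on credits): {(1, 6, bio, Alpha, Hal), (1, 6, bio, Alpha, Xia), (1, 6, p2, Alpha, Hal), (1, 6, p2, Alpha, Xia), (1, 6, p3, Alpha, Hal), (1, 6, p3, Alpha, Xia), (1, 6, qa, Alpha, Hal), (1, 6, qa, Alpha, Xia), (1, 6, rd, Alpha, Hal), (1, 6, rd, Alpha, Xia), (3, 38, p1, Nova, Quin), (3, 38, p1, Nova, Uma), (3, 38, p2, Nova, Quin), (3, 38, p2, Nova, Uma), (3, 38, x3, Nova, Quin), (3, 38, x3, Nova, Uma), (3, 6, bio, Nova, Quin), (3, 6, bio, Nova, Uma), (3, 6, p2, Nova, Quin), (3, 6, p2, Nova, Uma), (3, 6, p3, Nova, Quin), (3, 6, p3, Nova, Uma), (3, 6, qa, Nova, Quin), (3, 6, qa, Nova, Uma), (3, 6, rd, Nova, Quin), (3, 6, rd, Nova, Uma), (7, 6, bio, Helix, Eve), (7, 6, p2, Helix, Eve), (7, 6, p3, Helix, Eve), (7, 6, qa, Helix, Eve), (7, 6, rd, Helix, Eve), (8, 6, bio, Zephyr, Fay), (8, 6, p2, Zephyr, Fay), (8, 6, p3, Zephyr, Fay), (8, 6, qa, Zephyr, Fay), (8, 6, rd, Zephyr, Fay)}
Apply σ_{sname = Hal}; surviving tuples: {(1, 6, bio, Alpha, Hal), (1, 6, p2, Alpha, Hal), (1, 6, p3, Alpha, Hal), (1, 6, qa, Alpha, Hal), (1, 6, rd, Alpha, Hal)}
Keep only column(s) cid, sname, credits: {(bio, Hal, 1), (p2, Hal, 1), (p3, Hal, 1), (qa, Hal, 1), (rd, Hal, 1)}

{(bio, Hal, 1), (p2, Hal, 1), (p3, Hal, 1), (qa, Hal, 1), (rd, Hal, 1)}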